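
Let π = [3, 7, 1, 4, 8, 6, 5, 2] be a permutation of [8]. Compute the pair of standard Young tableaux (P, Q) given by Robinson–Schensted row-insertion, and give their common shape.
P = [1, 2, 5] / [3, 4, 8] / [6] / [7];  Q = [1, 2, 5] / [3, 4, 6] / [7] / [8];  common shape = (3, 3, 1, 1)

Row-insert the values π_1, π_2, … into P one at a time, bumping the leftmost entry strictly greater than the inserted value down to the next row. The recording tableau Q records, in position (i, j), the step at which that cell was added to P.
  Insert 3 (step 1): P = [3];  Q = [1]
  Insert 7 (step 2): P = [3, 7];  Q = [1, 2]
  Insert 1 (step 3): P = [1, 7] / [3];  Q = [1, 2] / [3]
  Insert 4 (step 4): P = [1, 4] / [3, 7];  Q = [1, 2] / [3, 4]
  Insert 8 (step 5): P = [1, 4, 8] / [3, 7];  Q = [1, 2, 5] / [3, 4]
  Insert 6 (step 6): P = [1, 4, 6] / [3, 7, 8];  Q = [1, 2, 5] / [3, 4, 6]
  Insert 5 (step 7): P = [1, 4, 5] / [3, 6, 8] / [7];  Q = [1, 2, 5] / [3, 4, 6] / [7]
  Insert 2 (step 8): P = [1, 2, 5] / [3, 4, 8] / [6] / [7];  Q = [1, 2, 5] / [3, 4, 6] / [7] / [8]
Final shape: (3, 3, 1, 1).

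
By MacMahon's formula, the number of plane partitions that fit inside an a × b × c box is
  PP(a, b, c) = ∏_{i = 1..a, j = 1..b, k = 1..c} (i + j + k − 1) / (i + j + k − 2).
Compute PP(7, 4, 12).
PP(7, 4, 12) = 2241344526426720

Evaluate the triple product over i = 1..7, j = 1..4, k = 1..12. The factors are (2/1) · (3/2) · (4/3) · (5/4) · (6/5) · (7/6) · (8/7) · (9/8) · … (336 factors total). The numerators and denominators telescope so the product is an integer; carrying out the multiplication exactly gives PP(7, 4, 12) = 2241344526426720.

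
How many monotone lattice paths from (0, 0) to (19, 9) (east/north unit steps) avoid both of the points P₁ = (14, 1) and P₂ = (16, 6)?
Number of paths = 5401635

Inclusion–exclusion. Total paths: C(28, 19) = 6906900. Through P₁: C(15, 14)·C(13, 5) = 19305. Through P₂: C(22, 16)·C(6, 3) = 1492260. Since P₁ is strictly southwest of P₂, a monotone path through both must visit P₁ then P₂; paths through both = C(15, 14)·C(7, 2)·C(6, 3) = 6300. Avoid both = 6906900 − 19305 − 1492260 + 6300 = 5401635.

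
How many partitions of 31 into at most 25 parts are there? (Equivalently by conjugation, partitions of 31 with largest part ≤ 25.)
p(31, parts ≤ 25) = 6823

Use the recurrence p(n, m) = p(n, m−1) + p(n−m, m): either the largest part is < m (count p(n, m−1)) or the largest part is exactly m (remove one copy of m, count p(n−m, m)). With p(0, ·) = 1 this gives p(31, parts ≤ 25) = 6823. (By conjugating Young diagrams, this also counts partitions of 31 into at most 25 parts.)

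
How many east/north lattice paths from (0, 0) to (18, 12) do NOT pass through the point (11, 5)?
Number of paths = 71502249

Total paths from (0, 0) to (18, 12): C(30, 18) = 86493225. Paths through (11, 5): (paths (0, 0) → (11, 5)) × (paths (11, 5) → (18, 12)) = C(16, 11) · C(14, 7) = 4368 · 3432 = 14990976. Avoidance count = 86493225 − 14990976 = 71502249.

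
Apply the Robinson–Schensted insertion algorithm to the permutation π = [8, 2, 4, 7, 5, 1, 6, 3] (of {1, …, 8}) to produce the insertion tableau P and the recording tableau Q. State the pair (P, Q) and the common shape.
P = [1, 3, 5, 6] / [2, 4] / [7] / [8];  Q = [1, 3, 4, 7] / [2, 8] / [5] / [6];  common shape = (4, 2, 1, 1)

Row-insert the values π_1, π_2, … into P one at a time, bumping the leftmost entry strictly greater than the inserted value down to the next row. The recording tableau Q records, in position (i, j), the step at which that cell was added to P.
  Insert 8 (step 1): P = [8];  Q = [1]
  Insert 2 (step 2): P = [2] / [8];  Q = [1] / [2]
  Insert 4 (step 3): P = [2, 4] / [8];  Q = [1, 3] / [2]
  Insert 7 (step 4): P = [2, 4, 7] / [8];  Q = [1, 3, 4] / [2]
  Insert 5 (step 5): P = [2, 4, 5] / [7] / [8];  Q = [1, 3, 4] / [2] / [5]
  Insert 1 (step 6): P = [1, 4, 5] / [2] / [7] / [8];  Q = [1, 3, 4] / [2] / [5] / [6]
  Insert 6 (step 7): P = [1, 4, 5, 6] / [2] / [7] / [8];  Q = [1, 3, 4, 7] / [2] / [5] / [6]
  Insert 3 (step 8): P = [1, 3, 5, 6] / [2, 4] / [7] / [8];  Q = [1, 3, 4, 7] / [2, 8] / [5] / [6]
Final shape: (4, 2, 1, 1).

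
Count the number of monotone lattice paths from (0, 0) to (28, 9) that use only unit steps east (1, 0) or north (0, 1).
Number of paths = 124403620

A monotone lattice path from (0, 0) to (28, 9) consists of 28 east steps and 9 north steps in some order, so it is determined by which 28 of the 37 steps are east. The count is C(37, 28) = 124403620.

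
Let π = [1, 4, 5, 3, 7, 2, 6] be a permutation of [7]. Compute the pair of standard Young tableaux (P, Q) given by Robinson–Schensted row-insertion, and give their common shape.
P = [1, 2, 5, 6] / [3, 7] / [4];  Q = [1, 2, 3, 5] / [4, 7] / [6];  common shape = (4, 2, 1)

Row-insert the values π_1, π_2, … into P one at a time, bumping the leftmost entry strictly greater than the inserted value down to the next row. The recording tableau Q records, in position (i, j), the step at which that cell was added to P.
  Insert 1 (step 1): P = [1];  Q = [1]
  Insert 4 (step 2): P = [1, 4];  Q = [1, 2]
  Insert 5 (step 3): P = [1, 4, 5];  Q = [1, 2, 3]
  Insert 3 (step 4): P = [1, 3, 5] / [4];  Q = [1, 2, 3] / [4]
  Insert 7 (step 5): P = [1, 3, 5, 7] / [4];  Q = [1, 2, 3, 5] / [4]
  Insert 2 (step 6): P = [1, 2, 5, 7] / [3] / [4];  Q = [1, 2, 3, 5] / [4] / [6]
  Insert 6 (step 7): P = [1, 2, 5, 6] / [3, 7] / [4];  Q = [1, 2, 3, 5] / [4, 7] / [6]
Final shape: (4, 2, 1).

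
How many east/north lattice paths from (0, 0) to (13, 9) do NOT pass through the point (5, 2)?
Number of paths = 362285

Total paths from (0, 0) to (13, 9): C(22, 13) = 497420. Paths through (5, 2): (paths (0, 0) → (5, 2)) × (paths (5, 2) → (13, 9)) = C(7, 5) · C(15, 8) = 21 · 6435 = 135135. Avoidance count = 497420 − 135135 = 362285.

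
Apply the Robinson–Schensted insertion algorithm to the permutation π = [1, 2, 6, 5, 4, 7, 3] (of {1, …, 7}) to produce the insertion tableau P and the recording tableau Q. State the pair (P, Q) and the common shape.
P = [1, 2, 3, 7] / [4] / [5] / [6];  Q = [1, 2, 3, 6] / [4] / [5] / [7];  common shape = (4, 1, 1, 1)

Row-insert the values π_1, π_2, … into P one at a time, bumping the leftmost entry strictly greater than the inserted value down to the next row. The recording tableau Q records, in position (i, j), the step at which that cell was added to P.
  Insert 1 (step 1): P = [1];  Q = [1]
  Insert 2 (step 2): P = [1, 2];  Q = [1, 2]
  Insert 6 (step 3): P = [1, 2, 6];  Q = [1, 2, 3]
  Insert 5 (step 4): P = [1, 2, 5] / [6];  Q = [1, 2, 3] / [4]
  Insert 4 (step 5): P = [1, 2, 4] / [5] / [6];  Q = [1, 2, 3] / [4] / [5]
  Insert 7 (step 6): P = [1, 2, 4, 7] / [5] / [6];  Q = [1, 2, 3, 6] / [4] / [5]
  Insert 3 (step 7): P = [1, 2, 3, 7] / [4] / [5] / [6];  Q = [1, 2, 3, 6] / [4] / [5] / [7]
Final shape: (4, 1, 1, 1).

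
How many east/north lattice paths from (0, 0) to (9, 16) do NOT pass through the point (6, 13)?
Number of paths = 1500335

Total paths from (0, 0) to (9, 16): C(25, 9) = 2042975. Paths through (6, 13): (paths (0, 0) → (6, 13)) × (paths (6, 13) → (9, 16)) = C(19, 6) · C(6, 3) = 27132 · 20 = 542640. Avoidance count = 2042975 − 542640 = 1500335.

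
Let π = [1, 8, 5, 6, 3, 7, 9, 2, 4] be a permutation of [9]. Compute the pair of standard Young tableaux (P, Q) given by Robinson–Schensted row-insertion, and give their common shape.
P = [1, 2, 4, 7, 9] / [3, 6] / [5] / [8];  Q = [1, 2, 4, 6, 7] / [3, 9] / [5] / [8];  common shape = (5, 2, 1, 1)

Row-insert the values π_1, π_2, … into P one at a time, bumping the leftmost entry strictly greater than the inserted value down to the next row. The recording tableau Q records, in position (i, j), the step at which that cell was added to P.
  Insert 1 (step 1): P = [1];  Q = [1]
  Insert 8 (step 2): P = [1, 8];  Q = [1, 2]
  Insert 5 (step 3): P = [1, 5] / [8];  Q = [1, 2] / [3]
  Insert 6 (step 4): P = [1, 5, 6] / [8];  Q = [1, 2, 4] / [3]
  Insert 3 (step 5): P = [1, 3, 6] / [5] / [8];  Q = [1, 2, 4] / [3] / [5]
  Insert 7 (step 6): P = [1, 3, 6, 7] / [5] / [8];  Q = [1, 2, 4, 6] / [3] / [5]
  Insert 9 (step 7): P = [1, 3, 6, 7, 9] / [5] / [8];  Q = [1, 2, 4, 6, 7] / [3] / [5]
  Insert 2 (step 8): P = [1, 2, 6, 7, 9] / [3] / [5] / [8];  Q = [1, 2, 4, 6, 7] / [3] / [5] / [8]
  Insert 4 (step 9): P = [1, 2, 4, 7, 9] / [3, 6] / [5] / [8];  Q = [1, 2, 4, 6, 7] / [3, 9] / [5] / [8]
Final shape: (5, 2, 1, 1).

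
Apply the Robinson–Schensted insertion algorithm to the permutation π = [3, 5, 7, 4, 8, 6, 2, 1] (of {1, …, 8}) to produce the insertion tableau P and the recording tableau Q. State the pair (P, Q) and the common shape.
P = [1, 4, 6, 8] / [2, 7] / [3] / [5];  Q = [1, 2, 3, 5] / [4, 6] / [7] / [8];  common shape = (4, 2, 1, 1)

Row-insert the values π_1, π_2, … into P one at a time, bumping the leftmost entry strictly greater than the inserted value down to the next row. The recording tableau Q records, in position (i, j), the step at which that cell was added to P.
  Insert 3 (step 1): P = [3];  Q = [1]
  Insert 5 (step 2): P = [3, 5];  Q = [1, 2]
  Insert 7 (step 3): P = [3, 5, 7];  Q = [1, 2, 3]
  Insert 4 (step 4): P = [3, 4, 7] / [5];  Q = [1, 2, 3] / [4]
  Insert 8 (step 5): P = [3, 4, 7, 8] / [5];  Q = [1, 2, 3, 5] / [4]
  Insert 6 (step 6): P = [3, 4, 6, 8] / [5, 7];  Q = [1, 2, 3, 5] / [4, 6]
  Insert 2 (step 7): P = [2, 4, 6, 8] / [3, 7] / [5];  Q = [1, 2, 3, 5] / [4, 6] / [7]
  Insert 1 (step 8): P = [1, 4, 6, 8] / [2, 7] / [3] / [5];  Q = [1, 2, 3, 5] / [4, 6] / [7] / [8]
Final shape: (4, 2, 1, 1).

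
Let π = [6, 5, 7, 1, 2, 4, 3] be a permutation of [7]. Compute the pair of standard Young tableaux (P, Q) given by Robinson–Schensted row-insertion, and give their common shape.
P = [1, 2, 3] / [4, 7] / [5] / [6];  Q = [1, 3, 6] / [2, 5] / [4] / [7];  common shape = (3, 2, 1, 1)

Row-insert the values π_1, π_2, … into P one at a time, bumping the leftmost entry strictly greater than the inserted value down to the next row. The recording tableau Q records, in position (i, j), the step at which that cell was added to P.
  Insert 6 (step 1): P = [6];  Q = [1]
  Insert 5 (step 2): P = [5] / [6];  Q = [1] / [2]
  Insert 7 (step 3): P = [5, 7] / [6];  Q = [1, 3] / [2]
  Insert 1 (step 4): P = [1, 7] / [5] / [6];  Q = [1, 3] / [2] / [4]
  Insert 2 (step 5): P = [1, 2] / [5, 7] / [6];  Q = [1, 3] / [2, 5] / [4]
  Insert 4 (step 6): P = [1, 2, 4] / [5, 7] / [6];  Q = [1, 3, 6] / [2, 5] / [4]
  Insert 3 (step 7): P = [1, 2, 3] / [4, 7] / [5] / [6];  Q = [1, 3, 6] / [2, 5] / [4] / [7]
Final shape: (3, 2, 1, 1).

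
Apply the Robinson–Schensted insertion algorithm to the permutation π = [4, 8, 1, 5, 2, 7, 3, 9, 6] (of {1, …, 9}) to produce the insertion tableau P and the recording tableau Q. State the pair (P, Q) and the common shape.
P = [1, 2, 3, 6] / [4, 5, 7, 9] / [8];  Q = [1, 2, 6, 8] / [3, 4, 7, 9] / [5];  common shape = (4, 4, 1)

Row-insert the values π_1, π_2, … into P one at a time, bumping the leftmost entry strictly greater than the inserted value down to the next row. The recording tableau Q records, in position (i, j), the step at which that cell was added to P.
  Insert 4 (step 1): P = [4];  Q = [1]
  Insert 8 (step 2): P = [4, 8];  Q = [1, 2]
  Insert 1 (step 3): P = [1, 8] / [4];  Q = [1, 2] / [3]
  Insert 5 (step 4): P = [1, 5] / [4, 8];  Q = [1, 2] / [3, 4]
  Insert 2 (step 5): P = [1, 2] / [4, 5] / [8];  Q = [1, 2] / [3, 4] / [5]
  Insert 7 (step 6): P = [1, 2, 7] / [4, 5] / [8];  Q = [1, 2, 6] / [3, 4] / [5]
  Insert 3 (step 7): P = [1, 2, 3] / [4, 5, 7] / [8];  Q = [1, 2, 6] / [3, 4, 7] / [5]
  Insert 9 (step 8): P = [1, 2, 3, 9] / [4, 5, 7] / [8];  Q = [1, 2, 6, 8] / [3, 4, 7] / [5]
  Insert 6 (step 9): P = [1, 2, 3, 6] / [4, 5, 7, 9] / [8];  Q = [1, 2, 6, 8] / [3, 4, 7, 9] / [5]
Final shape: (4, 4, 1).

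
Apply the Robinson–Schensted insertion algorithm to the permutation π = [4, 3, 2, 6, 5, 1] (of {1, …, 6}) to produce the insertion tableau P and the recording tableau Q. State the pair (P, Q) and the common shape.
P = [1, 5] / [2, 6] / [3] / [4];  Q = [1, 4] / [2, 5] / [3] / [6];  common shape = (2, 2, 1, 1)

Row-insert the values π_1, π_2, … into P one at a time, bumping the leftmost entry strictly greater than the inserted value down to the next row. The recording tableau Q records, in position (i, j), the step at which that cell was added to P.
  Insert 4 (step 1): P = [4];  Q = [1]
  Insert 3 (step 2): P = [3] / [4];  Q = [1] / [2]
  Insert 2 (step 3): P = [2] / [3] / [4];  Q = [1] / [2] / [3]
  Insert 6 (step 4): P = [2, 6] / [3] / [4];  Q = [1, 4] / [2] / [3]
  Insert 5 (step 5): P = [2, 5] / [3, 6] / [4];  Q = [1, 4] / [2, 5] / [3]
  Insert 1 (step 6): P = [1, 5] / [2, 6] / [3] / [4];  Q = [1, 4] / [2, 5] / [3] / [6]
Final shape: (2, 2, 1, 1).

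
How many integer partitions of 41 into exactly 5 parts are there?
p(41, 5 parts) = 1226

Partitions of n into exactly k parts are in bijection with partitions of n − k into at most k parts (subtract 1 from each part). So p(41, exactly 5) = p(36, parts ≤ 5). Computing via the recurrence p(m, j) = p(m, j−1) + p(m−j, j) gives 1226.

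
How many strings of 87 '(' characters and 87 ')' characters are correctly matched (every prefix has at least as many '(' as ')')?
C_87 = 16435314834665426797069144960762886143367590394940

These balanced parentheses are counted by the Catalan number C_n = (1/(n + 1)) · C(2n, n). For n = 87: C_87 = (1/88) · C(174, 87) = 1446307705450557558142084756547133980616347954754720/88 = 16435314834665426797069144960762886143367590394940.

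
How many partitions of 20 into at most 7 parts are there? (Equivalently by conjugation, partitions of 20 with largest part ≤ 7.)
p(20, parts ≤ 7) = 364

Use the recurrence p(n, m) = p(n, m−1) + p(n−m, m): either the largest part is < m (count p(n, m−1)) or the largest part is exactly m (remove one copy of m, count p(n−m, m)). With p(0, ·) = 1 this gives p(20, parts ≤ 7) = 364. (By conjugating Young diagrams, this also counts partitions of 20 into at most 7 parts.)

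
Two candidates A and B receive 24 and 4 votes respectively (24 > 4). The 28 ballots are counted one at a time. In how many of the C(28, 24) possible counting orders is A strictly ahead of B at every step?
Strict-lead orderings = 14625

Total orderings of the 28 votes with 24 for A: C(28, 24) = 20475. By the Bertrand ballot formula (Cycle Lemma / reflection principle), the number of orderings in which A is strictly ahead of B throughout is (p − q)/(p + q) · C(p + q, p) = (24 − 4)/(24 + 4) · 20475 = 14625.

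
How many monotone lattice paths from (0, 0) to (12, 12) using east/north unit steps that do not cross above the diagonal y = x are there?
C_12 = 208012

These NE paths below the diagonal are counted by the Catalan number C_n = (1/(n + 1)) · C(2n, n). For n = 12: C_12 = (1/13) · C(24, 12) = 2704156/13 = 208012.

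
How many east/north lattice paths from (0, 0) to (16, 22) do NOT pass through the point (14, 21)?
Number of paths = 15280096230

Total paths from (0, 0) to (16, 22): C(38, 16) = 22239974430. Paths through (14, 21): (paths (0, 0) → (14, 21)) × (paths (14, 21) → (16, 22)) = C(35, 14) · C(3, 2) = 2319959400 · 3 = 6959878200. Avoidance count = 22239974430 − 6959878200 = 15280096230.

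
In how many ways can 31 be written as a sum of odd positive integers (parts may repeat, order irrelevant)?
p_odd(31) = 340

Enumerate partitions using only odd parts via the recurrence o(n, m) = o(n, m−2) + o(n−m, m) over odd m, starting from the largest odd part ≤ n. This gives p_odd(31) = 340. (Euler's theorem: equals the count of distinct-part partitions.)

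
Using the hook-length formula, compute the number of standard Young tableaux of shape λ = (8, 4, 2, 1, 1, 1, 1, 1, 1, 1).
# SYT of shape (8, 4, 2, 1, 1, 1, 1, 1, 1, 1) = 76076000

Hook-length formula: f^λ = n! / Π hook(c), product over all cells c of the Young diagram. For λ = (8, 4, 2, 1, 1, 1, 1, 1, 1, 1), n = 21 boxes. Hook lengths by row (left-to-right, top-to-bottom): [17, 9, 7, 6, 4, 3, 2, 1]; [12, 4, 2, 1]; [9, 1]; [7]; [6]; [5]; [4]; [3]; [2]; [1]. Product of hooks = 671577661440. So f^λ = 21! / 671577661440 = 51090942171709440000 / 671577661440 = 76076000.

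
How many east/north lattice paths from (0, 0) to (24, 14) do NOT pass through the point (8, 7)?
Number of paths = 8091968805

Total paths from (0, 0) to (24, 14): C(38, 24) = 9669554100. Paths through (8, 7): (paths (0, 0) → (8, 7)) × (paths (8, 7) → (24, 14)) = C(15, 8) · C(23, 16) = 6435 · 245157 = 1577585295. Avoidance count = 9669554100 − 1577585295 = 8091968805.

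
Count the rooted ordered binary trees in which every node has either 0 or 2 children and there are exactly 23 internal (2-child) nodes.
C_23 = 343059613650

These full binary trees are counted by the Catalan number C_n = (1/(n + 1)) · C(2n, n). For n = 23: C_23 = (1/24) · C(46, 23) = 8233430727600/24 = 343059613650.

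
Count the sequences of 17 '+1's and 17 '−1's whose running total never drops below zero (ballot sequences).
C_17 = 129644790

These ballot sequences are counted by the Catalan number C_n = (1/(n + 1)) · C(2n, n). For n = 17: C_17 = (1/18) · C(34, 17) = 2333606220/18 = 129644790.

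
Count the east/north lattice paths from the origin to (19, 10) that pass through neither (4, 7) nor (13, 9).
Number of paths = 16405840

Inclusion–exclusion. Total paths: C(29, 19) = 20030010. Through P₁: C(11, 4)·C(18, 15) = 269280. Through P₂: C(22, 13)·C(7, 6) = 3481940. Since P₁ is strictly southwest of P₂, a monotone path through both must visit P₁ then P₂; paths through both = C(11, 4)·C(11, 9)·C(7, 6) = 127050. Avoid both = 20030010 − 269280 − 3481940 + 127050 = 16405840.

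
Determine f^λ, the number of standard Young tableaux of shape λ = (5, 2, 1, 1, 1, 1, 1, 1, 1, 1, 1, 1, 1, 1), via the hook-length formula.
# SYT of shape (5, 2, 1, 1, 1, 1, 1, 1, 1, 1, 1, 1, 1, 1) = 33592

Hook-length formula: f^λ = n! / Π hook(c), product over all cells c of the Young diagram. For λ = (5, 2, 1, 1, 1, 1, 1, 1, 1, 1, 1, 1, 1, 1), n = 19 boxes. Hook lengths by row (left-to-right, top-to-bottom): [18, 5, 3, 2, 1]; [14, 1]; [12]; [11]; [10]; [9]; [8]; [7]; [6]; [5]; [4]; [3]; [2]; [1]. Product of hooks = 3621252096000. So f^λ = 19! / 3621252096000 = 121645100408832000 / 3621252096000 = 33592.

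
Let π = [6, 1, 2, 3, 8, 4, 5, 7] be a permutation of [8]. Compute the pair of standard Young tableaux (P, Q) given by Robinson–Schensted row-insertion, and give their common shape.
P = [1, 2, 3, 4, 5, 7] / [6, 8];  Q = [1, 3, 4, 5, 7, 8] / [2, 6];  common shape = (6, 2)

Row-insert the values π_1, π_2, … into P one at a time, bumping the leftmost entry strictly greater than the inserted value down to the next row. The recording tableau Q records, in position (i, j), the step at which that cell was added to P.
  Insert 6 (step 1): P = [6];  Q = [1]
  Insert 1 (step 2): P = [1] / [6];  Q = [1] / [2]
  Insert 2 (step 3): P = [1, 2] / [6];  Q = [1, 3] / [2]
  Insert 3 (step 4): P = [1, 2, 3] / [6];  Q = [1, 3, 4] / [2]
  Insert 8 (step 5): P = [1, 2, 3, 8] / [6];  Q = [1, 3, 4, 5] / [2]
  Insert 4 (step 6): P = [1, 2, 3, 4] / [6, 8];  Q = [1, 3, 4, 5] / [2, 6]
  Insert 5 (step 7): P = [1, 2, 3, 4, 5] / [6, 8];  Q = [1, 3, 4, 5, 7] / [2, 6]
  Insert 7 (step 8): P = [1, 2, 3, 4, 5, 7] / [6, 8];  Q = [1, 3, 4, 5, 7, 8] / [2, 6]
Final shape: (6, 2).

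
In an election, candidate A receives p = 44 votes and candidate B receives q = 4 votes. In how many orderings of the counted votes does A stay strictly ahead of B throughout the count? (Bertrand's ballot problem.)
Strict-lead orderings = 162150

Total orderings of the 48 votes with 44 for A: C(48, 44) = 194580. By the Bertrand ballot formula (Cycle Lemma / reflection principle), the number of orderings in which A is strictly ahead of B throughout is (p − q)/(p + q) · C(p + q, p) = (44 − 4)/(44 + 4) · 194580 = 162150.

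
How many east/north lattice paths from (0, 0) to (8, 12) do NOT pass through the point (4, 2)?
Number of paths = 110955

Total paths from (0, 0) to (8, 12): C(20, 8) = 125970. Paths through (4, 2): (paths (0, 0) → (4, 2)) × (paths (4, 2) → (8, 12)) = C(6, 4) · C(14, 4) = 15 · 1001 = 15015. Avoidance count = 125970 − 15015 = 110955.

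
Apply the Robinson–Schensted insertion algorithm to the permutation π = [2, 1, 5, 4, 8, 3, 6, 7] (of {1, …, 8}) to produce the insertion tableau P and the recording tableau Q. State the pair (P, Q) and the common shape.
P = [1, 3, 6, 7] / [2, 4, 8] / [5];  Q = [1, 3, 5, 8] / [2, 4, 7] / [6];  common shape = (4, 3, 1)

Row-insert the values π_1, π_2, … into P one at a time, bumping the leftmost entry strictly greater than the inserted value down to the next row. The recording tableau Q records, in position (i, j), the step at which that cell was added to P.
  Insert 2 (step 1): P = [2];  Q = [1]
  Insert 1 (step 2): P = [1] / [2];  Q = [1] / [2]
  Insert 5 (step 3): P = [1, 5] / [2];  Q = [1, 3] / [2]
  Insert 4 (step 4): P = [1, 4] / [2, 5];  Q = [1, 3] / [2, 4]
  Insert 8 (step 5): P = [1, 4, 8] / [2, 5];  Q = [1, 3, 5] / [2, 4]
  Insert 3 (step 6): P = [1, 3, 8] / [2, 4] / [5];  Q = [1, 3, 5] / [2, 4] / [6]
  Insert 6 (step 7): P = [1, 3, 6] / [2, 4, 8] / [5];  Q = [1, 3, 5] / [2, 4, 7] / [6]
  Insert 7 (step 8): P = [1, 3, 6, 7] / [2, 4, 8] / [5];  Q = [1, 3, 5, 8] / [2, 4, 7] / [6]
Final shape: (4, 3, 1).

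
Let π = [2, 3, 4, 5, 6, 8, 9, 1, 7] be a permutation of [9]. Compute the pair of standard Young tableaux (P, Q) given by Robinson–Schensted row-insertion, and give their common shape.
P = [1, 3, 4, 5, 6, 7, 9] / [2, 8];  Q = [1, 2, 3, 4, 5, 6, 7] / [8, 9];  common shape = (7, 2)

Row-insert the values π_1, π_2, … into P one at a time, bumping the leftmost entry strictly greater than the inserted value down to the next row. The recording tableau Q records, in position (i, j), the step at which that cell was added to P.
  Insert 2 (step 1): P = [2];  Q = [1]
  Insert 3 (step 2): P = [2, 3];  Q = [1, 2]
  Insert 4 (step 3): P = [2, 3, 4];  Q = [1, 2, 3]
  Insert 5 (step 4): P = [2, 3, 4, 5];  Q = [1, 2, 3, 4]
  Insert 6 (step 5): P = [2, 3, 4, 5, 6];  Q = [1, 2, 3, 4, 5]
  Insert 8 (step 6): P = [2, 3, 4, 5, 6, 8];  Q = [1, 2, 3, 4, 5, 6]
  Insert 9 (step 7): P = [2, 3, 4, 5, 6, 8, 9];  Q = [1, 2, 3, 4, 5, 6, 7]
  Insert 1 (step 8): P = [1, 3, 4, 5, 6, 8, 9] / [2];  Q = [1, 2, 3, 4, 5, 6, 7] / [8]
  Insert 7 (step 9): P = [1, 3, 4, 5, 6, 7, 9] / [2, 8];  Q = [1, 2, 3, 4, 5, 6, 7] / [8, 9]
Final shape: (7, 2).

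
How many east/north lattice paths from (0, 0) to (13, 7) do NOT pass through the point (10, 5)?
Number of paths = 47490

Total paths from (0, 0) to (13, 7): C(20, 13) = 77520. Paths through (10, 5): (paths (0, 0) → (10, 5)) × (paths (10, 5) → (13, 7)) = C(15, 10) · C(5, 3) = 3003 · 10 = 30030. Avoidance count = 77520 − 30030 = 47490.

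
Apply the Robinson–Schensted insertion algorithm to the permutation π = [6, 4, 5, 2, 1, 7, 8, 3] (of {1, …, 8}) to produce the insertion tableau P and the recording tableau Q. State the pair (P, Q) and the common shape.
P = [1, 3, 7, 8] / [2, 5] / [4] / [6];  Q = [1, 3, 6, 7] / [2, 8] / [4] / [5];  common shape = (4, 2, 1, 1)

Row-insert the values π_1, π_2, … into P one at a time, bumping the leftmost entry strictly greater than the inserted value down to the next row. The recording tableau Q records, in position (i, j), the step at which that cell was added to P.
  Insert 6 (step 1): P = [6];  Q = [1]
  Insert 4 (step 2): P = [4] / [6];  Q = [1] / [2]
  Insert 5 (step 3): P = [4, 5] / [6];  Q = [1, 3] / [2]
  Insert 2 (step 4): P = [2, 5] / [4] / [6];  Q = [1, 3] / [2] / [4]
  Insert 1 (step 5): P = [1, 5] / [2] / [4] / [6];  Q = [1, 3] / [2] / [4] / [5]
  Insert 7 (step 6): P = [1, 5, 7] / [2] / [4] / [6];  Q = [1, 3, 6] / [2] / [4] / [5]
  Insert 8 (step 7): P = [1, 5, 7, 8] / [2] / [4] / [6];  Q = [1, 3, 6, 7] / [2] / [4] / [5]
  Insert 3 (step 8): P = [1, 3, 7, 8] / [2, 5] / [4] / [6];  Q = [1, 3, 6, 7] / [2, 8] / [4] / [5]
Final shape: (4, 2, 1, 1).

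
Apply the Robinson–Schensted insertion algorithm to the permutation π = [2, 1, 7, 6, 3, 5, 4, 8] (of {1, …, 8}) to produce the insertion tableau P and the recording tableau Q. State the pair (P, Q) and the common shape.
P = [1, 3, 4, 8] / [2, 5] / [6] / [7];  Q = [1, 3, 6, 8] / [2, 4] / [5] / [7];  common shape = (4, 2, 1, 1)

Row-insert the values π_1, π_2, … into P one at a time, bumping the leftmost entry strictly greater than the inserted value down to the next row. The recording tableau Q records, in position (i, j), the step at which that cell was added to P.
  Insert 2 (step 1): P = [2];  Q = [1]
  Insert 1 (step 2): P = [1] / [2];  Q = [1] / [2]
  Insert 7 (step 3): P = [1, 7] / [2];  Q = [1, 3] / [2]
  Insert 6 (step 4): P = [1, 6] / [2, 7];  Q = [1, 3] / [2, 4]
  Insert 3 (step 5): P = [1, 3] / [2, 6] / [7];  Q = [1, 3] / [2, 4] / [5]
  Insert 5 (step 6): P = [1, 3, 5] / [2, 6] / [7];  Q = [1, 3, 6] / [2, 4] / [5]
  Insert 4 (step 7): P = [1, 3, 4] / [2, 5] / [6] / [7];  Q = [1, 3, 6] / [2, 4] / [5] / [7]
  Insert 8 (step 8): P = [1, 3, 4, 8] / [2, 5] / [6] / [7];  Q = [1, 3, 6, 8] / [2, 4] / [5] / [7]
Final shape: (4, 2, 1, 1).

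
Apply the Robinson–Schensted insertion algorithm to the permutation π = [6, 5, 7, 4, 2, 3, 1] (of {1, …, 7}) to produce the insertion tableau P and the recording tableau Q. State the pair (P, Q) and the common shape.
P = [1, 3] / [2, 7] / [4] / [5] / [6];  Q = [1, 3] / [2, 6] / [4] / [5] / [7];  common shape = (2, 2, 1, 1, 1)

Row-insert the values π_1, π_2, … into P one at a time, bumping the leftmost entry strictly greater than the inserted value down to the next row. The recording tableau Q records, in position (i, j), the step at which that cell was added to P.
  Insert 6 (step 1): P = [6];  Q = [1]
  Insert 5 (step 2): P = [5] / [6];  Q = [1] / [2]
  Insert 7 (step 3): P = [5, 7] / [6];  Q = [1, 3] / [2]
  Insert 4 (step 4): P = [4, 7] / [5] / [6];  Q = [1, 3] / [2] / [4]
  Insert 2 (step 5): P = [2, 7] / [4] / [5] / [6];  Q = [1, 3] / [2] / [4] / [5]
  Insert 3 (step 6): P = [2, 3] / [4, 7] / [5] / [6];  Q = [1, 3] / [2, 6] / [4] / [5]
  Insert 1 (step 7): P = [1, 3] / [2, 7] / [4] / [5] / [6];  Q = [1, 3] / [2, 6] / [4] / [5] / [7]
Final shape: (2, 2, 1, 1, 1).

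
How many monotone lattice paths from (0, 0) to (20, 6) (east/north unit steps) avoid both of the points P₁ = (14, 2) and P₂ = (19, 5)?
Number of paths = 133462

Inclusion–exclusion. Total paths: C(26, 20) = 230230. Through P₁: C(16, 14)·C(10, 6) = 25200. Through P₂: C(24, 19)·C(2, 1) = 85008. Since P₁ is strictly southwest of P₂, a monotone path through both must visit P₁ then P₂; paths through both = C(16, 14)·C(8, 5)·C(2, 1) = 13440. Avoid both = 230230 − 25200 − 85008 + 13440 = 133462.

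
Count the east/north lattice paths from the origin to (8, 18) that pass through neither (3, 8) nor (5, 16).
Number of paths = 937540

Inclusion–exclusion. Total paths: C(26, 8) = 1562275. Through P₁: C(11, 3)·C(15, 5) = 495495. Through P₂: C(21, 5)·C(5, 3) = 203490. Since P₁ is strictly southwest of P₂, a monotone path through both must visit P₁ then P₂; paths through both = C(11, 3)·C(10, 2)·C(5, 3) = 74250. Avoid both = 1562275 − 495495 − 203490 + 74250 = 937540.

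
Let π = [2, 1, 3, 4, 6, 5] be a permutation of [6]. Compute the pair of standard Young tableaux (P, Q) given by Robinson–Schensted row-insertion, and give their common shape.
P = [1, 3, 4, 5] / [2, 6];  Q = [1, 3, 4, 5] / [2, 6];  common shape = (4, 2)

Row-insert the values π_1, π_2, … into P one at a time, bumping the leftmost entry strictly greater than the inserted value down to the next row. The recording tableau Q records, in position (i, j), the step at which that cell was added to P.
  Insert 2 (step 1): P = [2];  Q = [1]
  Insert 1 (step 2): P = [1] / [2];  Q = [1] / [2]
  Insert 3 (step 3): P = [1, 3] / [2];  Q = [1, 3] / [2]
  Insert 4 (step 4): P = [1, 3, 4] / [2];  Q = [1, 3, 4] / [2]
  Insert 6 (step 5): P = [1, 3, 4, 6] / [2];  Q = [1, 3, 4, 5] / [2]
  Insert 5 (step 6): P = [1, 3, 4, 5] / [2, 6];  Q = [1, 3, 4, 5] / [2, 6]
Final shape: (4, 2).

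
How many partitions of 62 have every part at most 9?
p(62, parts ≤ 9) = 161554

Use the recurrence p(n, m) = p(n, m−1) + p(n−m, m): either the largest part is < m (count p(n, m−1)) or the largest part is exactly m (remove one copy of m, count p(n−m, m)). With p(0, ·) = 1 this gives p(62, parts ≤ 9) = 161554. (By conjugating Young diagrams, this also counts partitions of 62 into at most 9 parts.)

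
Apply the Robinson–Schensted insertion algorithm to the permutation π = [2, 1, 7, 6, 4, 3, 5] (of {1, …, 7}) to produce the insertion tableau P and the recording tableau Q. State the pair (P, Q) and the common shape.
P = [1, 3, 5] / [2, 4] / [6] / [7];  Q = [1, 3, 7] / [2, 4] / [5] / [6];  common shape = (3, 2, 1, 1)

Row-insert the values π_1, π_2, … into P one at a time, bumping the leftmost entry strictly greater than the inserted value down to the next row. The recording tableau Q records, in position (i, j), the step at which that cell was added to P.
  Insert 2 (step 1): P = [2];  Q = [1]
  Insert 1 (step 2): P = [1] / [2];  Q = [1] / [2]
  Insert 7 (step 3): P = [1, 7] / [2];  Q = [1, 3] / [2]
  Insert 6 (step 4): P = [1, 6] / [2, 7];  Q = [1, 3] / [2, 4]
  Insert 4 (step 5): P = [1, 4] / [2, 6] / [7];  Q = [1, 3] / [2, 4] / [5]
  Insert 3 (step 6): P = [1, 3] / [2, 4] / [6] / [7];  Q = [1, 3] / [2, 4] / [5] / [6]
  Insert 5 (step 7): P = [1, 3, 5] / [2, 4] / [6] / [7];  Q = [1, 3, 7] / [2, 4] / [5] / [6]
Final shape: (3, 2, 1, 1).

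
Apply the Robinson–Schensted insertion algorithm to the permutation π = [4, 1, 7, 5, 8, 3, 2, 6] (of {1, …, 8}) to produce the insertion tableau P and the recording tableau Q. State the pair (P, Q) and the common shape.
P = [1, 2, 6] / [3, 5, 8] / [4] / [7];  Q = [1, 3, 5] / [2, 4, 8] / [6] / [7];  common shape = (3, 3, 1, 1)

Row-insert the values π_1, π_2, … into P one at a time, bumping the leftmost entry strictly greater than the inserted value down to the next row. The recording tableau Q records, in position (i, j), the step at which that cell was added to P.
  Insert 4 (step 1): P = [4];  Q = [1]
  Insert 1 (step 2): P = [1] / [4];  Q = [1] / [2]
  Insert 7 (step 3): P = [1, 7] / [4];  Q = [1, 3] / [2]
  Insert 5 (step 4): P = [1, 5] / [4, 7];  Q = [1, 3] / [2, 4]
  Insert 8 (step 5): P = [1, 5, 8] / [4, 7];  Q = [1, 3, 5] / [2, 4]
  Insert 3 (step 6): P = [1, 3, 8] / [4, 5] / [7];  Q = [1, 3, 5] / [2, 4] / [6]
  Insert 2 (step 7): P = [1, 2, 8] / [3, 5] / [4] / [7];  Q = [1, 3, 5] / [2, 4] / [6] / [7]
  Insert 6 (step 8): P = [1, 2, 6] / [3, 5, 8] / [4] / [7];  Q = [1, 3, 5] / [2, 4, 8] / [6] / [7]
Final shape: (3, 3, 1, 1).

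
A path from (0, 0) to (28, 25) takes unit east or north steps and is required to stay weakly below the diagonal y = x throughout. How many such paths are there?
Number of paths = 124680849918352

By the reflection principle (André's argument), the number of monotone paths to (28, 25) with n ≤ m that never go above y = x is C(53, 28) − C(53, 29) = 903936161908052 − 779255311989700 = 124680849918352.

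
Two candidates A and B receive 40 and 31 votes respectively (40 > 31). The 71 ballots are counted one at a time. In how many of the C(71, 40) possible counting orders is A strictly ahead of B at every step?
Strict-lead orderings = 16068698726557792392

Total orderings of the 71 votes with 40 for A: C(71, 40) = 126764178842844806648. By the Bertrand ballot formula (Cycle Lemma / reflection principle), the number of orderings in which A is strictly ahead of B throughout is (p − q)/(p + q) · C(p + q, p) = (40 − 31)/(40 + 31) · 126764178842844806648 = 16068698726557792392.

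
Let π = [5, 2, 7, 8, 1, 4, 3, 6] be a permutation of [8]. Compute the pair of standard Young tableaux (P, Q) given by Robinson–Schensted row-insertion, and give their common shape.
P = [1, 3, 6] / [2, 4, 8] / [5, 7];  Q = [1, 3, 4] / [2, 6, 8] / [5, 7];  common shape = (3, 3, 2)

Row-insert the values π_1, π_2, … into P one at a time, bumping the leftmost entry strictly greater than the inserted value down to the next row. The recording tableau Q records, in position (i, j), the step at which that cell was added to P.
  Insert 5 (step 1): P = [5];  Q = [1]
  Insert 2 (step 2): P = [2] / [5];  Q = [1] / [2]
  Insert 7 (step 3): P = [2, 7] / [5];  Q = [1, 3] / [2]
  Insert 8 (step 4): P = [2, 7, 8] / [5];  Q = [1, 3, 4] / [2]
  Insert 1 (step 5): P = [1, 7, 8] / [2] / [5];  Q = [1, 3, 4] / [2] / [5]
  Insert 4 (step 6): P = [1, 4, 8] / [2, 7] / [5];  Q = [1, 3, 4] / [2, 6] / [5]
  Insert 3 (step 7): P = [1, 3, 8] / [2, 4] / [5, 7];  Q = [1, 3, 4] / [2, 6] / [5, 7]
  Insert 6 (step 8): P = [1, 3, 6] / [2, 4, 8] / [5, 7];  Q = [1, 3, 4] / [2, 6, 8] / [5, 7]
Final shape: (3, 3, 2).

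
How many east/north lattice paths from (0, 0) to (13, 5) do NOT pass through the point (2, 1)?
Number of paths = 4473

Total paths from (0, 0) to (13, 5): C(18, 13) = 8568. Paths through (2, 1): (paths (0, 0) → (2, 1)) × (paths (2, 1) → (13, 5)) = C(3, 2) · C(15, 11) = 3 · 1365 = 4095. Avoidance count = 8568 − 4095 = 4473.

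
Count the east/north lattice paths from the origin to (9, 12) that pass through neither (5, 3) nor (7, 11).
Number of paths = 165978

Inclusion–exclusion. Total paths: C(21, 9) = 293930. Through P₁: C(8, 5)·C(13, 4) = 40040. Through P₂: C(18, 7)·C(3, 2) = 95472. Since P₁ is strictly southwest of P₂, a monotone path through both must visit P₁ then P₂; paths through both = C(8, 5)·C(10, 2)·C(3, 2) = 7560. Avoid both = 293930 − 40040 − 95472 + 7560 = 165978.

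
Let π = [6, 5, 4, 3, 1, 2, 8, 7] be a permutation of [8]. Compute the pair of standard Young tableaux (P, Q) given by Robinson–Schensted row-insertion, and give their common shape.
P = [1, 2, 7] / [3, 8] / [4] / [5] / [6];  Q = [1, 6, 7] / [2, 8] / [3] / [4] / [5];  common shape = (3, 2, 1, 1, 1)

Row-insert the values π_1, π_2, … into P one at a time, bumping the leftmost entry strictly greater than the inserted value down to the next row. The recording tableau Q records, in position (i, j), the step at which that cell was added to P.
  Insert 6 (step 1): P = [6];  Q = [1]
  Insert 5 (step 2): P = [5] / [6];  Q = [1] / [2]
  Insert 4 (step 3): P = [4] / [5] / [6];  Q = [1] / [2] / [3]
  Insert 3 (step 4): P = [3] / [4] / [5] / [6];  Q = [1] / [2] / [3] / [4]
  Insert 1 (step 5): P = [1] / [3] / [4] / [5] / [6];  Q = [1] / [2] / [3] / [4] / [5]
  Insert 2 (step 6): P = [1, 2] / [3] / [4] / [5] / [6];  Q = [1, 6] / [2] / [3] / [4] / [5]
  Insert 8 (step 7): P = [1, 2, 8] / [3] / [4] / [5] / [6];  Q = [1, 6, 7] / [2] / [3] / [4] / [5]
  Insert 7 (step 8): P = [1, 2, 7] / [3, 8] / [4] / [5] / [6];  Q = [1, 6, 7] / [2, 8] / [3] / [4] / [5]
Final shape: (3, 2, 1, 1, 1).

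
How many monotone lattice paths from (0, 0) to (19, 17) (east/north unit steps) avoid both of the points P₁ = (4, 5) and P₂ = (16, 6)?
Number of paths = 6380567340

Inclusion–exclusion. Total paths: C(36, 19) = 8597496600. Through P₁: C(9, 4)·C(27, 15) = 2190366360. Through P₂: C(22, 16)·C(14, 3) = 27159132. Since P₁ is strictly southwest of P₂, a monotone path through both must visit P₁ then P₂; paths through both = C(9, 4)·C(13, 12)·C(14, 3) = 596232. Avoid both = 8597496600 − 2190366360 − 27159132 + 596232 = 6380567340.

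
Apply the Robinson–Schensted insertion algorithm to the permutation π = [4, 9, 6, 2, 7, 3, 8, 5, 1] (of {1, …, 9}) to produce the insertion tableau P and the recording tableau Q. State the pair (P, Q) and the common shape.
P = [1, 3, 5, 8] / [2, 6, 7] / [4] / [9];  Q = [1, 2, 5, 7] / [3, 6, 8] / [4] / [9];  common shape = (4, 3, 1, 1)

Row-insert the values π_1, π_2, … into P one at a time, bumping the leftmost entry strictly greater than the inserted value down to the next row. The recording tableau Q records, in position (i, j), the step at which that cell was added to P.
  Insert 4 (step 1): P = [4];  Q = [1]
  Insert 9 (step 2): P = [4, 9];  Q = [1, 2]
  Insert 6 (step 3): P = [4, 6] / [9];  Q = [1, 2] / [3]
  Insert 2 (step 4): P = [2, 6] / [4] / [9];  Q = [1, 2] / [3] / [4]
  Insert 7 (step 5): P = [2, 6, 7] / [4] / [9];  Q = [1, 2, 5] / [3] / [4]
  Insert 3 (step 6): P = [2, 3, 7] / [4, 6] / [9];  Q = [1, 2, 5] / [3, 6] / [4]
  Insert 8 (step 7): P = [2, 3, 7, 8] / [4, 6] / [9];  Q = [1, 2, 5, 7] / [3, 6] / [4]
  Insert 5 (step 8): P = [2, 3, 5, 8] / [4, 6, 7] / [9];  Q = [1, 2, 5, 7] / [3, 6, 8] / [4]
  Insert 1 (step 9): P = [1, 3, 5, 8] / [2, 6, 7] / [4] / [9];  Q = [1, 2, 5, 7] / [3, 6, 8] / [4] / [9]
Final shape: (4, 3, 1, 1).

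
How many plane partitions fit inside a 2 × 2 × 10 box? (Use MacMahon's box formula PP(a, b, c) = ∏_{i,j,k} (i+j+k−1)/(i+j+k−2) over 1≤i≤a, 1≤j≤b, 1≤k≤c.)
PP(2, 2, 10) = 1716

Evaluate the triple product over i = 1..2, j = 1..2, k = 1..10. The factors are (2/1) · (3/2) · (4/3) · (5/4) · (6/5) · (7/6) · (8/7) · (9/8) · … (40 factors total). The numerators and denominators telescope so the product is an integer; carrying out the multiplication exactly gives PP(2, 2, 10) = 1716.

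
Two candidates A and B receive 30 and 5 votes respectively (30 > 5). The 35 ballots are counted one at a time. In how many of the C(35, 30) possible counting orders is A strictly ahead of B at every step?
Strict-lead orderings = 231880

Total orderings of the 35 votes with 30 for A: C(35, 30) = 324632. By the Bertrand ballot formula (Cycle Lemma / reflection principle), the number of orderings in which A is strictly ahead of B throughout is (p − q)/(p + q) · C(p + q, p) = (30 − 5)/(30 + 5) · 324632 = 231880.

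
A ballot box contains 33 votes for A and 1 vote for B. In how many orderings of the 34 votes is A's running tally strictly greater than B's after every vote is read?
Strict-lead orderings = 32

Total orderings of the 34 votes with 33 for A: C(34, 33) = 34. By the Bertrand ballot formula (Cycle Lemma / reflection principle), the number of orderings in which A is strictly ahead of B throughout is (p − q)/(p + q) · C(p + q, p) = (33 − 1)/(33 + 1) · 34 = 32.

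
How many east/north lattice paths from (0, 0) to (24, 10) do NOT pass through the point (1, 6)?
Number of paths = 131005290

Total paths from (0, 0) to (24, 10): C(34, 24) = 131128140. Paths through (1, 6): (paths (0, 0) → (1, 6)) × (paths (1, 6) → (24, 10)) = C(7, 1) · C(27, 23) = 7 · 17550 = 122850. Avoidance count = 131128140 − 122850 = 131005290.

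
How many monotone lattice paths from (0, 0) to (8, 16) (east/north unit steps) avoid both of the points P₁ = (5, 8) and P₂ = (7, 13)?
Number of paths = 321144

Inclusion–exclusion. Total paths: C(24, 8) = 735471. Through P₁: C(13, 5)·C(11, 3) = 212355. Through P₂: C(20, 7)·C(4, 1) = 310080. Since P₁ is strictly southwest of P₂, a monotone path through both must visit P₁ then P₂; paths through both = C(13, 5)·C(7, 2)·C(4, 1) = 108108. Avoid both = 735471 − 212355 − 310080 + 108108 = 321144.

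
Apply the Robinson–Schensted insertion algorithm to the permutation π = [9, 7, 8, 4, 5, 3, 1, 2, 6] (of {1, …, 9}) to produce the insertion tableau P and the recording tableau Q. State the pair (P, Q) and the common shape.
P = [1, 2, 6] / [3, 5] / [4, 8] / [7] / [9];  Q = [1, 3, 9] / [2, 5] / [4, 8] / [6] / [7];  common shape = (3, 2, 2, 1, 1)

Row-insert the values π_1, π_2, … into P one at a time, bumping the leftmost entry strictly greater than the inserted value down to the next row. The recording tableau Q records, in position (i, j), the step at which that cell was added to P.
  Insert 9 (step 1): P = [9];  Q = [1]
  Insert 7 (step 2): P = [7] / [9];  Q = [1] / [2]
  Insert 8 (step 3): P = [7, 8] / [9];  Q = [1, 3] / [2]
  Insert 4 (step 4): P = [4, 8] / [7] / [9];  Q = [1, 3] / [2] / [4]
  Insert 5 (step 5): P = [4, 5] / [7, 8] / [9];  Q = [1, 3] / [2, 5] / [4]
  Insert 3 (step 6): P = [3, 5] / [4, 8] / [7] / [9];  Q = [1, 3] / [2, 5] / [4] / [6]
  Insert 1 (step 7): P = [1, 5] / [3, 8] / [4] / [7] / [9];  Q = [1, 3] / [2, 5] / [4] / [6] / [7]
  Insert 2 (step 8): P = [1, 2] / [3, 5] / [4, 8] / [7] / [9];  Q = [1, 3] / [2, 5] / [4, 8] / [6] / [7]
  Insert 6 (step 9): P = [1, 2, 6] / [3, 5] / [4, 8] / [7] / [9];  Q = [1, 3, 9] / [2, 5] / [4, 8] / [6] / [7]
Final shape: (3, 2, 2, 1, 1).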